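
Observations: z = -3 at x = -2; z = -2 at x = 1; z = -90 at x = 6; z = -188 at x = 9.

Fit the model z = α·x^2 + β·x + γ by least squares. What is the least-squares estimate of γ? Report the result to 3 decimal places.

Sums needed: Σx^2·x^2 = 7874, Σx^2·x = 938, Σx^2 = 122, Σx·x = 122, Σx = 14, Σ1 = 4.
For Mᵀz: Σx^2·z = -18482, Σx·z = -2228, Σz = -283.
So MᵀM·[α, β, γ]ᵀ = Mᵀz: [[7874, 938, 122]; [938, 122, 14]; [122, 14, 4]]·[α, β, γ]ᵀ = [-18482, -2228, -283]ᵀ.
Row-reducing yields α = -33/16, β = -2937/1168, γ = 559/584.

γ = 0.957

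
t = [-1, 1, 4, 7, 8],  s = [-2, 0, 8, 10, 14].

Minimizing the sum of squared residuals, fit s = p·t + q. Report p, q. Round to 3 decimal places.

p = 1.735, q = -0.592

AᵀA·[p, q]ᵀ = Aᵀs reads: 131·p + 19·q = 216;  19·p + 5·q = 30.
det = 131·5 − 19² = 294.
p = (216·5 − 19·30)/294 = 85/49; q = (131·30 − 19·216)/294 = -29/49.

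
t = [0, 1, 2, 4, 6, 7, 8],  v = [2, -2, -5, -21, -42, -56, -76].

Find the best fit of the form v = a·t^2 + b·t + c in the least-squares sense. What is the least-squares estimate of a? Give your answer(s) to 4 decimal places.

Setting ∂/∂a … = 0 gives: 8066·a + 1144·b + 170·c = -9478;  1144·a + 170·b + 28·c = -1348;  170·a + 28·b + 7·c = -200.
Solving the 3×3 system (Gaussian elimination) gives a = -829/789, b = -23858/22881, c = 8514/7627.

a = -1.0507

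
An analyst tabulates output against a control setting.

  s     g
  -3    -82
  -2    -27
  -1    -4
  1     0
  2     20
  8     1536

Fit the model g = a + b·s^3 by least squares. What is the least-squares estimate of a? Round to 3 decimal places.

a = -2.356

Sums needed: Σ1 = 6, Σs^3 = 485, Σs^3·s^3 = 263003.
Right-hand side: Σg = 1443, Σs^3·g = 789026.
AᵀA·[a, b]ᵀ = Aᵀg becomes [[6, 485]; [485, 263003]]·[a, b]ᵀ = [1443, 789026]ᵀ.
Eliminating b: 263003·(row 1) − 485·(row 2) gives 1342793·a = 263003·1443 − 485·789026 = -3164281, so a = -3164281/1342793.
Then b = (789026 − 485·(-3164281/1342793))/263003 = 4034301/1342793.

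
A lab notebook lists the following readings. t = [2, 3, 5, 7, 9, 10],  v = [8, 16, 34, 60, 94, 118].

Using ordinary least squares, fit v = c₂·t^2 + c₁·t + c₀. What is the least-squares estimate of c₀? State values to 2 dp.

c₀ = 3.34

Forming XᵀX = [[19684, 2232, 268]; [2232, 268, 36]; [268, 36, 6]] and Xᵀv = [23380, 2680, 330]ᵀ gives XᵀX·[c₂, c₁, c₀]ᵀ = Xᵀv.
Row-reducing yields c₂ = 180/169, c₁ = 115/169, c₀ = 565/169.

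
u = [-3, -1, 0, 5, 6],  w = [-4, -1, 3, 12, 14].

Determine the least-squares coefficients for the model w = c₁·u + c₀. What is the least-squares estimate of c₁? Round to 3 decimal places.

c₁ = 2.016

Normal-equation sums: Σu·u = 71, Σu = 7, Σ1 = 5.
And Σu·w = 157, Σw = 24.
XᵀX·[c₁, c₀]ᵀ = Xᵀw becomes [[71, 7]; [7, 5]]·[c₁, c₀]ᵀ = [157, 24]ᵀ.
det = 71·5 − 7² = 306.
c₁ = (157·5 − 7·24)/306 = 617/306; c₀ = (71·24 − 7·157)/306 = 605/306.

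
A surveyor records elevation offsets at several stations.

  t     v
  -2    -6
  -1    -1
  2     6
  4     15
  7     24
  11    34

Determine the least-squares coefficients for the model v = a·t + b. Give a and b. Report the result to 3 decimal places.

Sums needed: Σt·t = 195, Σt = 21, Σ1 = 6.
For Mᵀv: Σt·v = 627, Σv = 72.
Eliminating b: 6·(row 1) − 21·(row 2) gives 729·a = 6·627 − 21·72 = 2250, so a = 250/81.
Then b = (72 − 21·(250/81))/6 = 97/81.

a = 3.086, b = 1.198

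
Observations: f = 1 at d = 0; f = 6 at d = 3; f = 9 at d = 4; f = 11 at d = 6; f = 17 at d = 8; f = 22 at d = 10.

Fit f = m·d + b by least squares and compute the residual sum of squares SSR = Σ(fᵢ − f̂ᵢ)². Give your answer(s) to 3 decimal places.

With design matrix A, AᵀA = [[225, 31]; [31, 6]] and Aᵀf = [476, 66]ᵀ.
Determinant 225·6 − 31² = 389.
m = (476·6 − 31·66)/389 = 810/389; b = (225·66 − 31·476)/389 = 94/389.
Residuals: 295/389, -190/389, 167/389, -675/389, 39/389, 364/389; SSR = 1904/389.

SSR = 4.895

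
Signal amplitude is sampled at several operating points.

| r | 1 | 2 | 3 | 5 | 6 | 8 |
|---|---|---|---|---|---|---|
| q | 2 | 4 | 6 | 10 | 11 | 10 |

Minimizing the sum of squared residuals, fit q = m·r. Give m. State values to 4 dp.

m = 1.6115

The normal system AᵀA·[m]ᵀ = Aᵀq is [[139]]·[m]ᵀ = [224]ᵀ.
Hence m = 224 / 139 ≈ 1.61151.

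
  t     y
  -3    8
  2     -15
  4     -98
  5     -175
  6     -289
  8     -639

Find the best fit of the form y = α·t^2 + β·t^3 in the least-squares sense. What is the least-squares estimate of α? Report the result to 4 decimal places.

α = -2.1007

Sums needed: Σt^2·t^2 = 6370, Σt^2·t^3 = 44482, Σt^3·t^3 = 329314.
Right-hand side: Σt^2·y = -57231, Σt^3·y = -418075.
Normal equations: [[6370, 44482]; [44482, 329314]]·[α, β]ᵀ = [-57231, -418075]ᵀ.
Δ = 6370·329314 − 44482² = 119081856.
α = ((-57231)·329314 − 44482·(-418075))/119081856 = -1359551/647184; β = (6370·(-418075) − 44482·(-57231))/119081856 = -14673551/14885232.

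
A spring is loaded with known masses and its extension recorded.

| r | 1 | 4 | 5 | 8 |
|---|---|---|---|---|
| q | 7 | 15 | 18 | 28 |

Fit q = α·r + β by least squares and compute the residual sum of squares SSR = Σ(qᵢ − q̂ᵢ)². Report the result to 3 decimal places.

SSR = 1.000

AᵀA·[α, β]ᵀ = Aᵀq reads: 106·α + 18·β = 381;  18·α + 4·β = 68.
Δ = 106·4 − 18² = 100.
α = (381·4 − 18·68)/100 = 3; β = (106·68 − 18·381)/100 = 7/2.
Residuals: 1/2, -1/2, -1/2, 1/2; SSR = 1.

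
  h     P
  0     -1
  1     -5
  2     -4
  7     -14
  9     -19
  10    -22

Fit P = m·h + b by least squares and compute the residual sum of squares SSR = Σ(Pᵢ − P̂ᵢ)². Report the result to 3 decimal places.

Forming AᵀA = [[235, 29]; [29, 6]] and AᵀP = [-502, -65]ᵀ gives AᵀA·[m, b]ᵀ = AᵀP.
det = 235·6 − 29² = 569.
m = ((-502)·6 − 29·(-65))/569 = -1127/569; b = (235·(-65) − 29·(-502))/569 = -717/569.
Residuals: 148/569, -1001/569, 695/569, 640/569, 49/569, -531/569; SSR = 3868/569.

SSR = 6.798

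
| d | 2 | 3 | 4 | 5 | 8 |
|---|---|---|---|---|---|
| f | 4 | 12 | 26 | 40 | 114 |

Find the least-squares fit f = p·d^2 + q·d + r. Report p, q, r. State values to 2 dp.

p = 2.00, q = -1.72, r = -0.48

The normal system XᵀX·[p, q, r]ᵀ = Xᵀf is [[5074, 736, 118]; [736, 118, 22]; [118, 22, 5]]·[p, q, r]ᵀ = [8836, 1260, 196]ᵀ.
Inverting the 3×3 Gram matrix, [p, q, r]ᵀ = [3826/1911, -3286/1911, -44/91]ᵀ.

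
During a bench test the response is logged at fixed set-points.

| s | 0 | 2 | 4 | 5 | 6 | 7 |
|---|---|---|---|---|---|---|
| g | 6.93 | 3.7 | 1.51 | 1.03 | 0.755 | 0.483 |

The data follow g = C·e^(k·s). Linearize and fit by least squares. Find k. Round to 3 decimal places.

Linearized form: ln g = k·s + ln C. From the 6 transformed points,
AᵀA = [[130.0000, 24.0000]; [24.0000, 6]], rhs = [-2.3675, 2.6771]ᵀ  (here Σs = 24.0000, Σ(s)² = 130.0000, Σln g = 2.6771, Σs·ln g = -2.3675).
Slope k = (n·Σs·ln g − Σs·Σln g)/(n·Σ(s)² − (Σs)²) = (6·-2.3675 − 24.0000·2.6771)/204.0000 = -0.38458; ln C = (Σln g − k·Σs)/n = 1.98451.

k = -0.385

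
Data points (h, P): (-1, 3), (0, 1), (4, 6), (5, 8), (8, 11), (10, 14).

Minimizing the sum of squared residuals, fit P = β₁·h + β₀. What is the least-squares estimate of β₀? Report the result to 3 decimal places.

β₀ = 2.400

Compute the Gram sums: Σh·h = 206, Σh = 26, Σ1 = 6.
Moment sums: Σh·P = 289, ΣP = 43.
So AᵀA·[β₁, β₀]ᵀ = AᵀP: [[206, 26]; [26, 6]]·[β₁, β₀]ᵀ = [289, 43]ᵀ.
Eliminating β₀: 6·(row 1) − 26·(row 2) gives 560·β₁ = 6·289 − 26·43 = 616, so β₁ = 11/10.
Then β₀ = (43 − 26·(11/10))/6 = 12/5.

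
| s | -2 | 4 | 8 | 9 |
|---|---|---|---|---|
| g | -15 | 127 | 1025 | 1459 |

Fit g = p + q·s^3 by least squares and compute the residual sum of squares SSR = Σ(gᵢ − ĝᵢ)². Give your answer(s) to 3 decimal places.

Normal-equation sums: Σ1 = 4, Σs^3 = 1297, Σs^3·s^3 = 797745.
For Mᵀg: Σg = 2596, Σs^3·g = 1596659.
MᵀM·[p, q]ᵀ = Mᵀg becomes [[4, 1297]; [1297, 797745]]·[p, q]ᵀ = [2596, 1596659]ᵀ.
det = 4·797745 − 1297² = 1508771.
p = (2596·797745 − 1297·1596659)/1508771 = 79297/1508771; q = (4·1596659 − 1297·2596)/1508771 = 3019624/1508771.
Residuals: 1446130/1508771, -1721316/1508771, 363490/1508771, -88304/1508771; SSR = 3442632/1508771.

SSR = 2.282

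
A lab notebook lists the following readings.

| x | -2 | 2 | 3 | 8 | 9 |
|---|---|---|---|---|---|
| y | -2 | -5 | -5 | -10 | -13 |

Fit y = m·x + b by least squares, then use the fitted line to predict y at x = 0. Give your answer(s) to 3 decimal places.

ŷ = -3.195

Compute the Gram sums: Σx·x = 162, Σx = 20, Σ1 = 5.
Right-hand side: Σx·y = -218, Σy = -35.
Normal equations: [[162, 20]; [20, 5]]·[m, b]ᵀ = [-218, -35]ᵀ.
det = 162·5 − 20² = 410.
m = ((-218)·5 − 20·(-35))/410 = -39/41; b = (162·(-35) − 20·(-218))/410 = -131/41.
At x = 0: ŷ = (-39/41)·(0) + (-131/41)·(1) = -131/41.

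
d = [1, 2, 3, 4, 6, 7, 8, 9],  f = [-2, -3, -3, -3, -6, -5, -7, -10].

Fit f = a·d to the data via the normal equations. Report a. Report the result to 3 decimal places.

a = -0.946

With design matrix X, XᵀX = [[260]] and Xᵀf = [-246]ᵀ.
Hence a = -246 / 260 ≈ -0.946154.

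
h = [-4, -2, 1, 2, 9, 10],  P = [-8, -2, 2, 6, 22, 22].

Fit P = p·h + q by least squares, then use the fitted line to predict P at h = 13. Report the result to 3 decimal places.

Compute the Gram sums: Σh·h = 206, Σh = 16, Σ1 = 6.
Moment sums: Σh·P = 468, ΣP = 42.
Normal equations: [[206, 16]; [16, 6]]·[p, q]ᵀ = [468, 42]ᵀ.
Δ = 206·6 − 16² = 980.
p = (468·6 − 16·42)/980 = 534/245; q = (206·42 − 16·468)/980 = 291/245.
At h = 13: P̂ = (534/245)·(13) + (291/245)·(1) = 7233/245.

P̂ = 29.522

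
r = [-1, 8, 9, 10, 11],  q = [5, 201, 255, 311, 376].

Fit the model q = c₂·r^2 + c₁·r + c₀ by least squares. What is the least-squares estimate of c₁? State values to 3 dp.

c₁ = 0.718

The normal system XᵀX·[c₂, c₁, c₀]ᵀ = Xᵀq is [[35299, 3571, 367]; [3571, 367, 37]; [367, 37, 5]]·[c₂, c₁, c₀]ᵀ = [110120, 11144, 1148]ᵀ.
Row-reducing yields c₂ = 60250/19957, c₁ = 14338/19957, c₀ = 7668/2851.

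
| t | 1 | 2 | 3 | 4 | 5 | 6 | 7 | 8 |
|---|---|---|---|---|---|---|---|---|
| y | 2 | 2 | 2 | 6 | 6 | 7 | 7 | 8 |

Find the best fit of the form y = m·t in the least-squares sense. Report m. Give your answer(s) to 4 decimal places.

Entries of AᵀA: Σt·t = 204.
Moment sums: Σt·y = 221.
AᵀA·[m]ᵀ = Aᵀy becomes [[204]]·[m]ᵀ = [221]ᵀ.
Hence m = 221 / 204 ≈ 1.08333.

m = 1.0833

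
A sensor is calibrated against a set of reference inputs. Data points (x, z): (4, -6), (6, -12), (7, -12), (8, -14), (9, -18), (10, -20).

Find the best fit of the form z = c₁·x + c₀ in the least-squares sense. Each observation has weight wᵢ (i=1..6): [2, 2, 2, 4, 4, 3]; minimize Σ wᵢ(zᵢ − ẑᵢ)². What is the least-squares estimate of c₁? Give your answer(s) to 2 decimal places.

c₁ = -2.28

Sums needed: Σwᵢ·x·x = 1082, Σwᵢ·x = 132, Σwᵢ·1 = 17.
And Σwᵢ·x·z = -2056, Σwᵢ·z = -248.
AᵀWA·[c₁, c₀]ᵀ = AᵀWz becomes [[1082, 132]; [132, 17]]·[c₁, c₀]ᵀ = [-2056, -248]ᵀ.
det = 1082·17 − 132² = 970.
c₁ = ((-2056)·17 − 132·(-248))/970 = -1108/485; c₀ = (1082·(-248) − 132·(-2056))/970 = 1528/485.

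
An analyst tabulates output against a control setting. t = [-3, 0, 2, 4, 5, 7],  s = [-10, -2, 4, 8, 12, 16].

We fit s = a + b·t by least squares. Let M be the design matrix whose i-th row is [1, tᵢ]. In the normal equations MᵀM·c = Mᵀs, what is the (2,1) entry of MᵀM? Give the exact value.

Row 2 ↔ basis t, column 1 ↔ basis 1, so (MᵀM)_{2,1} = Σᵢ t = (-3)·(1) + (0)·(1) + (2)·(1) + (4)·(1) + (5)·(1) + (7)·(1) = 15.

15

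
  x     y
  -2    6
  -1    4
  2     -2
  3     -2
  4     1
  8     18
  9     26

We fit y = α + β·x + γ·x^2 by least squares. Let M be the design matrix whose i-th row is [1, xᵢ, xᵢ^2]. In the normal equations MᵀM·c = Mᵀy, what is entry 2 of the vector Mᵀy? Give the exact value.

356

Entry 2 ↔ basis x, so (Mᵀy)_{2} = Σᵢ (x)·yᵢ = (-2)·(6) + (-1)·(4) + (2)·(-2) + (3)·(-2) + (4)·(1) + (8)·(18) + (9)·(26) = 356.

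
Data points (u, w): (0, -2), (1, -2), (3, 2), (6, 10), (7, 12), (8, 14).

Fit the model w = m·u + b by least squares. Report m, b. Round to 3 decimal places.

m = 2.158, b = -3.325

Sums needed: Σu·u = 159, Σu = 25, Σ1 = 6.
And Σu·w = 260, Σw = 34.
So XᵀX·[m, b]ᵀ = Xᵀw: [[159, 25]; [25, 6]]·[m, b]ᵀ = [260, 34]ᵀ.
Eliminating b: 6·(row 1) − 25·(row 2) gives 329·m = 6·260 − 25·34 = 710, so m = 710/329.
Then b = (34 − 25·(710/329))/6 = -1094/329.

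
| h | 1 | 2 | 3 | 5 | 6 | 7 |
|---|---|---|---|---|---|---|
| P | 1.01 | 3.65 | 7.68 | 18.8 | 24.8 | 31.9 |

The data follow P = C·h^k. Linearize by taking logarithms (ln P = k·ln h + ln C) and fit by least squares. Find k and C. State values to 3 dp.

k = 1.777, C = 1.045

Taking logs, ln P = k·ln h + ln C, so regress ln P on ln h.
Σln h = 7.1389, Σ(ln h)² = 11.2747, Σln P = 12.9506, Σln h·ln P = 20.3499.
Normal system: [[11.2747, 7.1389]; [7.1389, 6]]·[k, ln C]ᵀ = [20.3499, 12.9506]ᵀ.
Slope k = (n·Σln h·ln P − Σln h·Σln P)/(n·Σ(ln h)² − (Σln h)²) = (6·20.3499 − 7.1389·12.9506)/16.6845 = 1.77691; ln C = (Σln P − k·Σln h)/n = 0.04425, so C = exp(0.04425) = 1.04524.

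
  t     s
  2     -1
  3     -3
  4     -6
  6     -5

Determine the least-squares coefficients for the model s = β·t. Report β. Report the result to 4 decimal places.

Sums needed: Σt·t = 65.
And Σt·s = -65.
Normal equations: [[65]]·[β]ᵀ = [-65]ᵀ.
Hence β = -65 / 65 ≈ -1.

β = -1.0000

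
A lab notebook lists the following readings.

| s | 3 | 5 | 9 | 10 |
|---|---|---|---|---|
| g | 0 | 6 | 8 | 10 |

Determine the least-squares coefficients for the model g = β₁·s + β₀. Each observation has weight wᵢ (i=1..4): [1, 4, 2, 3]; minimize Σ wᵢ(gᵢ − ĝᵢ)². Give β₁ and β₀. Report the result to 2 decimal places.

β₁ = 1.00, β₀ = -0.11

Sums needed: Σwᵢ·s·s = 571, Σwᵢ·s = 71, Σwᵢ·1 = 10.
Moment sums: Σwᵢ·s·g = 564, Σwᵢ·g = 70.
MᵀWM·[β₁, β₀]ᵀ = MᵀWg becomes [[571, 71]; [71, 10]]·[β₁, β₀]ᵀ = [564, 70]ᵀ.
Δ = 571·10 − 71² = 669.
β₁ = (564·10 − 71·70)/669 = 670/669; β₀ = (571·70 − 71·564)/669 = -74/669.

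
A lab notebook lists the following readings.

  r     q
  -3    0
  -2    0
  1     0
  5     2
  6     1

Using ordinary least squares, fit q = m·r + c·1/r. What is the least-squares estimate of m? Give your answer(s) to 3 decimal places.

m = 0.244

Normal-equation sums: Σr·r = 75, Σr·1/r = 5, Σ1/r·1/r = 643/450.
Moment sums: Σr·q = 16, Σ1/r·q = 17/30.
XᵀX·[m, c]ᵀ = Xᵀq becomes [[75, 5]; [5, 643/450]]·[m, c]ᵀ = [16, 17/30]ᵀ.
Δ = 75·(643/450) − 5² = 493/6.
m = (16·(643/450) − 5·(17/30))/(493/6) = 9013/36975; c = (75·(17/30) − 5·16)/(493/6) = -225/493.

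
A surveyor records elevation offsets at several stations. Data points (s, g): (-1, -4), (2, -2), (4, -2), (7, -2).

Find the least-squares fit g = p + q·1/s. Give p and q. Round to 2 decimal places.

Compute the Gram sums: Σ1 = 4, Σ1/s = -3/28, Σ1/s·1/s = 1045/784.
And Σg = -10, Σ1/s·g = 31/14.
det = 4·(1045/784) − (-3/28)² = 4171/784.
p = ((-10)·(1045/784) − (-3/28)·(31/14))/(4171/784) = -10264/4171; q = (4·(31/14) − (-3/28)·(-10))/(4171/784) = 6104/4171.

p = -2.46, q = 1.46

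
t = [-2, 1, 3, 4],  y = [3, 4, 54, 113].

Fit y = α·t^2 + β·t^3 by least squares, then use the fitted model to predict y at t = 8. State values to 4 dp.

Setting ∂/∂α … = 0 gives: 354·α + 1236·β = 2310;  1236·α + 4890·β = 8670.
(Σt^2·t^2 = 354, Σt^2·t^3 = 1236, Σt^3·t^3 = 4890, Σt^2·y = 2310, Σt^3·y = 8670.)
Determinant 354·4890 − 1236² = 203364.
α = (2310·4890 − 1236·8670)/203364 = 16105/5649; β = (354·8670 − 1236·2310)/203364 = 5945/5649.
At t = 8: ŷ = (16105/5649)·(64) + (5945/5649)·(512) = 582080/807.

ŷ = 721.2887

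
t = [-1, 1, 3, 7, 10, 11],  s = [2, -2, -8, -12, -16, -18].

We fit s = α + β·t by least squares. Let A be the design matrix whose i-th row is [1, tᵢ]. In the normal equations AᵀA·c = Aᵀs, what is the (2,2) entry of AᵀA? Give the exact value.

Row 2 ↔ basis t, column 2 ↔ basis t, so (AᵀA)_{2,2} = Σᵢ (t)·(t) = (-1)·(-1) + (1)·(1) + (3)·(3) + (7)·(7) + (10)·(10) + (11)·(11) = 281.

281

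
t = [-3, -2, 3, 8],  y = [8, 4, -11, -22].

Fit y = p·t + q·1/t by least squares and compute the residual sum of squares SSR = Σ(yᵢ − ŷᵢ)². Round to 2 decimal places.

SSR = 9.59

Entries of MᵀM: Σt·t = 86, Σt·1/t = 4, Σ1/t·1/t = 281/576.
And Σt·y = -241, Σ1/t·y = -133/12.
Δ = 86·(281/576) − 4² = 7475/288.
p = ((-241)·(281/576) − 4·(-133/12))/(7475/288) = -649/230; q = (86·(-133/12) − 4·(-241))/(7475/288) = 48/115.
Residuals: -15/46, -33/23, -123/46, 12/23; SSR = 441/46.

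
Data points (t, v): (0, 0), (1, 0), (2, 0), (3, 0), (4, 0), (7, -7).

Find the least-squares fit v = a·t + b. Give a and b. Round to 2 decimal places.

a = -0.95, b = 1.51

Normal-equation sums: Σt·t = 79, Σt = 17, Σ1 = 6.
Moment sums: Σt·v = -49, Σv = -7.
Determinant 79·6 − 17² = 185.
a = ((-49)·6 − 17·(-7))/185 = -35/37; b = (79·(-7) − 17·(-49))/185 = 56/37.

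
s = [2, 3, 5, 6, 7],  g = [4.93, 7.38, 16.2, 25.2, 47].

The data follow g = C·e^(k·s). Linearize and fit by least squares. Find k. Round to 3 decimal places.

With ln gᵢ as the transformed response and sᵢ as the regressor:
AᵀA = [[123.0000, 23.0000]; [23.0000, 5]], rhs = [69.4242, 13.4561]ᵀ  (here Σs = 23.0000, Σ(s)² = 123.0000, Σln g = 13.4561, Σs·ln g = 69.4242).
Slope k = (n·Σs·ln g − Σs·Σln g)/(n·Σ(s)² − (Σs)²) = (5·69.4242 − 23.0000·13.4561)/86.0000 = 0.43756; ln C = (Σln g − k·Σs)/n = 0.67845.

k = 0.438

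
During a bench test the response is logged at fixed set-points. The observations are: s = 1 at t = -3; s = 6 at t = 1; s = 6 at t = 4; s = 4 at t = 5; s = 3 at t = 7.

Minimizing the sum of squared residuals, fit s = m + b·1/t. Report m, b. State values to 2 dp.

Setting ∂/∂m … = 0 gives: 5·m + (529/420)·b = 20;  (529/420)·m + (217681/176400)·b = 1763/210.
det = 5·(217681/176400) − (529/420)² = 202141/44100.
m = (20·(217681/176400) − (529/420)·(1763/210))/(202141/44100) = 1244183/404282; b = (5·(1763/210) − (529/420)·20)/(202141/44100) = 740250/202141.

m = 3.08, b = 3.66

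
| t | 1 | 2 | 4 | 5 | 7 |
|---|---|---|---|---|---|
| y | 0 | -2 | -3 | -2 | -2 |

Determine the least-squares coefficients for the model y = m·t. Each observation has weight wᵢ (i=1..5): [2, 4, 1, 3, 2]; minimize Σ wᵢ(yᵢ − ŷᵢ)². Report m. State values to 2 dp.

Normal-equation sums: Σwᵢ·t·t = 207.
Moment sums: Σwᵢ·t·y = -86.
So XᵀWX·[m]ᵀ = XᵀWy: [[207]]·[m]ᵀ = [-86]ᵀ.
Hence m = -86 / 207 ≈ -0.415459.

m = -0.42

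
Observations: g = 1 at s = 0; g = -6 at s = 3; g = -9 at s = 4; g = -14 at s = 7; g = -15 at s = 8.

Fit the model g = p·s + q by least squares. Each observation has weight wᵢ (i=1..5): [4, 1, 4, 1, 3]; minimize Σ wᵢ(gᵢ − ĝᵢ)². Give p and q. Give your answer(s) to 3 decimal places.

p = -2.029, q = 0.343

Normal-equation sums: Σwᵢ·s·s = 314, Σwᵢ·s = 50, Σwᵢ·1 = 13.
For MᵀWg: Σwᵢ·s·g = -620, Σwᵢ·g = -97.
MᵀWM·[p, q]ᵀ = MᵀWg becomes [[314, 50]; [50, 13]]·[p, q]ᵀ = [-620, -97]ᵀ.
Eliminating q: 13·(row 1) − 50·(row 2) gives 1582·p = 13·(-620) − 50·(-97) = -3210, so p = -1605/791.
Then q = ((-97) − 50·(-1605/791))/13 = 271/791.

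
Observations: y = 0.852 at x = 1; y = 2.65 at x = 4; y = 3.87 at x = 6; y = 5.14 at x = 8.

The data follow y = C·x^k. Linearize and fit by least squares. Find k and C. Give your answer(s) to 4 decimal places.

k = 0.8559, C = 0.8405

Linearized form: ln y = k·ln x + ln C. From the 4 transformed points,
AᵀA = [[9.4563, 5.2575]; [5.2575, 4]], rhs = [7.1799, 3.8047]ᵀ  (here Σln x = 5.2575, Σ(ln x)² = 9.4563, Σln y = 3.8047, Σln x·ln y = 7.1799).
Slope k = (n·Σln x·ln y − Σln x·Σln y)/(n·Σ(ln x)² − (Σln x)²) = (4·7.1799 − 5.2575·3.8047)/10.1839 = 0.85590; ln C = (Σln y − k·Σln x)/n = -0.17379, so C = exp(-0.17379) = 0.84047.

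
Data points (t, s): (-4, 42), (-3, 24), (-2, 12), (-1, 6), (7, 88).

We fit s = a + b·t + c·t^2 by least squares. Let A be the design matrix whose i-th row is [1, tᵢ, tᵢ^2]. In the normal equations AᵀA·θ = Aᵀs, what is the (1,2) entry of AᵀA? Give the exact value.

Row 1 ↔ basis 1, column 2 ↔ basis t, so (AᵀA)_{1,2} = Σᵢ t = (1)·(-4) + (1)·(-3) + (1)·(-2) + (1)·(-1) + (1)·(7) = -3.

-3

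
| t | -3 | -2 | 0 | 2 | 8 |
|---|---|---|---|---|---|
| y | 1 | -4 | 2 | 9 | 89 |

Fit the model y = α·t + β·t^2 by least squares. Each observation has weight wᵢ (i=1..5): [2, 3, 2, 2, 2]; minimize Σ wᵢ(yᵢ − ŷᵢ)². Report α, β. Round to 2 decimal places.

α = 3.09, β = 1.00

With design matrix A, AᵀWA = [[166, 962]; [962, 8434]] and AᵀWy = [1478, 11434]ᵀ.
Eliminating β: 8434·(row 1) − 962·(row 2) gives 474600·α = 8434·1478 − 962·11434 = 1465944, so α = 61081/19775.
Then β = (11434 − 962·(61081/19775))/8434 = 19842/19775.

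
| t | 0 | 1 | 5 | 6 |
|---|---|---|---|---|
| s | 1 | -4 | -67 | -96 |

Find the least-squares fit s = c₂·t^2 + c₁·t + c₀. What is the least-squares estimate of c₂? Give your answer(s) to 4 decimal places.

Compute the Gram sums: Σt^2·t^2 = 1922, Σt^2·t = 342, Σt^2 = 62, Σt·t = 62, Σt = 12, Σ1 = 4.
And Σt^2·s = -5135, Σt·s = -915, Σs = -166.
Normal equations: [[1922, 342, 62]; [342, 62, 12]; [62, 12, 4]]·[c₂, c₁, c₀]ᵀ = [-5135, -915, -166]ᵀ.
Row-reducing yields c₂ = -12/5, c₁ = -213/130, c₀ = 8/13.

c₂ = -2.4000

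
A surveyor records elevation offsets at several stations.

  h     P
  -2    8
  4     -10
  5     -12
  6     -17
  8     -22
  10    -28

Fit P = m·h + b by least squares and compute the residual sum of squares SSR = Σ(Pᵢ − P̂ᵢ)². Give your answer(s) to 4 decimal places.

SSR = 1.9882

Entries of MᵀM: Σh·h = 245, Σh = 31, Σ1 = 6.
For MᵀP: Σh·P = -674, ΣP = -81.
Eliminating b: 6·(row 1) − 31·(row 2) gives 509·m = 6·(-674) − 31·(-81) = -1533, so m = -1533/509.
Then b = ((-81) − 31·(-1533/509))/6 = 1049/509.
Residuals: -43/509, -7/509, 508/509, -504/509, 17/509, 29/509; SSR = 1012/509.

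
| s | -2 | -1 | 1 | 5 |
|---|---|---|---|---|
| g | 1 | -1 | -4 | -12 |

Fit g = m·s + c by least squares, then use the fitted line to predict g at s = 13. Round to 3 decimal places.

ĝ = -26.583

Entries of XᵀX: Σs·s = 31, Σs = 3, Σ1 = 4.
Right-hand side: Σs·g = -65, Σg = -16.
XᵀX·[m, c]ᵀ = Xᵀg becomes [[31, 3]; [3, 4]]·[m, c]ᵀ = [-65, -16]ᵀ.
det = 31·4 − 3² = 115.
m = ((-65)·4 − 3·(-16))/115 = -212/115; c = (31·(-16) − 3·(-65))/115 = -301/115.
At s = 13: ĝ = (-212/115)·(13) + (-301/115)·(1) = -3057/115.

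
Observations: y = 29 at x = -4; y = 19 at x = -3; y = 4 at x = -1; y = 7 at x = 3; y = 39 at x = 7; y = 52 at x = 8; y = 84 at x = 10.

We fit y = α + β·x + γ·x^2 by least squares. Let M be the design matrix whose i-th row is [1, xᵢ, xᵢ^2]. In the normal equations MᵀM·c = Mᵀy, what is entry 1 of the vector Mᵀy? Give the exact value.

234

Entry 1 ↔ basis 1, so (Mᵀy)_{1} = Σᵢ yᵢ = (1)·(29) + (1)·(19) + (1)·(4) + (1)·(7) + (1)·(39) + (1)·(52) + (1)·(84) = 234.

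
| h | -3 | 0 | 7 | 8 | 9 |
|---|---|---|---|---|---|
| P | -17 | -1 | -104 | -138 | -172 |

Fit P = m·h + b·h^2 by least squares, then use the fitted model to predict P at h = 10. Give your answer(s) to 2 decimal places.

P̂ = -212.26

The normal equations are: 203·m + 1557·b = -3329;  1557·m + 13139·b = -28013.
Determinant 203·13139 − 1557² = 242968.
m = ((-3329)·13139 − 1557·(-28013))/242968 = -61745/121484; b = (203·(-28013) − 1557·(-3329))/242968 = -251693/121484.
At h = 10: P̂ = (-61745/121484)·(10) + (-251693/121484)·(100) = -1172125/5522.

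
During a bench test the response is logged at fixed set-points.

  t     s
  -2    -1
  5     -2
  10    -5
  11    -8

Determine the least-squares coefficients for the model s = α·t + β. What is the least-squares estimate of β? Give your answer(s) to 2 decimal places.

AᵀA·[α, β]ᵀ = Aᵀs reads: 250·α + 24·β = -146;  24·α + 4·β = -16.
(Σt·t = 250, Σt = 24, Σ1 = 4, Σt·s = -146, Σs = -16.)
Δ = 250·4 − 24² = 424.
α = ((-146)·4 − 24·(-16))/424 = -25/53; β = (250·(-16) − 24·(-146))/424 = -62/53.

β = -1.17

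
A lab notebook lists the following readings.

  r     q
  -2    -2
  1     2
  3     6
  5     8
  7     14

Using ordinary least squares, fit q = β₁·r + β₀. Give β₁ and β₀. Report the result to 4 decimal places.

β₁ = 1.7131, β₀ = 0.8033

Forming XᵀX = [[88, 14]; [14, 5]] and Xᵀq = [162, 28]ᵀ gives XᵀX·[β₁, β₀]ᵀ = Xᵀq.
Δ = 88·5 − 14² = 244.
β₁ = (162·5 − 14·28)/244 = 209/122; β₀ = (88·28 − 14·162)/244 = 49/61.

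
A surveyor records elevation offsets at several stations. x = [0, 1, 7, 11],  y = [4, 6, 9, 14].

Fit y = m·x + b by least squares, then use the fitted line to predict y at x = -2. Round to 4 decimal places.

ŷ = 2.7121

Entries of MᵀM: Σx·x = 171, Σx = 19, Σ1 = 4.
For Mᵀy: Σx·y = 223, Σy = 33.
So MᵀM·[m, b]ᵀ = Mᵀy: [[171, 19]; [19, 4]]·[m, b]ᵀ = [223, 33]ᵀ.
det = 171·4 − 19² = 323.
m = (223·4 − 19·33)/323 = 265/323; b = (171·33 − 19·223)/323 = 74/17.
At x = -2: ŷ = (265/323)·(-2) + (74/17)·(1) = 876/323.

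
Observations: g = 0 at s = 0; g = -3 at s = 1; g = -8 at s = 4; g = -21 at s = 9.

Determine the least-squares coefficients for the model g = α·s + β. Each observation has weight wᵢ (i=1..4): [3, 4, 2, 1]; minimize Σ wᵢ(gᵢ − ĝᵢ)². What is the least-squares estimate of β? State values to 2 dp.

β = -0.23

From the data, Σwᵢ·s·s = 117, Σwᵢ·s = 21, Σwᵢ·1 = 10.
For AᵀWg: Σwᵢ·s·g = -265, Σwᵢ·g = -49.
Normal equations: [[117, 21]; [21, 10]]·[α, β]ᵀ = [-265, -49]ᵀ.
Δ = 117·10 − 21² = 729.
α = ((-265)·10 − 21·(-49))/729 = -1621/729; β = (117·(-49) − 21·(-265))/729 = -56/243.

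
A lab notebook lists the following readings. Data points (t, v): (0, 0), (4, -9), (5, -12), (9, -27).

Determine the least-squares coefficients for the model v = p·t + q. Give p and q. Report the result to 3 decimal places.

p = -3.000, q = 1.500

Compute the Gram sums: Σt·t = 122, Σt = 18, Σ1 = 4.
Moment sums: Σt·v = -339, Σv = -48.
Normal equations: [[122, 18]; [18, 4]]·[p, q]ᵀ = [-339, -48]ᵀ.
det = 122·4 − 18² = 164.
p = ((-339)·4 − 18·(-48))/164 = -3; q = (122·(-48) − 18·(-339))/164 = 3/2.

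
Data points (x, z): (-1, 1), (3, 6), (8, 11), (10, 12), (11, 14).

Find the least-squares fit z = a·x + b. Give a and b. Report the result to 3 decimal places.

Normal-equation sums: Σx·x = 295, Σx = 31, Σ1 = 5.
Right-hand side: Σx·z = 379, Σz = 44.
Eliminating b: 5·(row 1) − 31·(row 2) gives 514·a = 5·379 − 31·44 = 531, so a = 531/514.
Then b = (44 − 31·(531/514))/5 = 1231/514.

a = 1.033, b = 2.395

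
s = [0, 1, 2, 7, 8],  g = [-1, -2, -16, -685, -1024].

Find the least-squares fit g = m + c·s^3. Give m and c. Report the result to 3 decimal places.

m = -0.257, c = -1.999

Forming AᵀA = [[5, 864]; [864, 379858]] and Aᵀg = [-1728, -759373]ᵀ gives AᵀA·[m, c]ᵀ = Aᵀg.
Determinant 5·379858 − 864² = 1152794.
m = ((-1728)·379858 − 864·(-759373))/1152794 = -148176/576397; c = (5·(-759373) − 864·(-1728))/1152794 = -2303873/1152794.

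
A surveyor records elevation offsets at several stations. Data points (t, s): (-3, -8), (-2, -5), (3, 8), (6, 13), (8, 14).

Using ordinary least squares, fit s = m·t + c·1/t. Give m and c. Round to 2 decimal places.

AᵀA·[m, c]ᵀ = Aᵀs reads: 122·m + 5·c = 248;  5·m + (33/64)·c = 47/4.
(Σt·t = 122, Σt·1/t = 5, Σ1/t·1/t = 33/64, Σt·s = 248, Σ1/t·s = 47/4.)
Determinant 122·(33/64) − 5² = 1213/32.
m = (248·(33/64) − 5·(47/4))/(1213/32) = 2212/1213; c = (122·(47/4) − 5·248)/(1213/32) = 6192/1213.

m = 1.82, c = 5.10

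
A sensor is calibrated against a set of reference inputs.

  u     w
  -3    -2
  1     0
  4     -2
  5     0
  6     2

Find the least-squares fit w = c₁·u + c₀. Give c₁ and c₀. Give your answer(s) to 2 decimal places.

c₁ = 0.29, c₀ = -1.14

Compute the Gram sums: Σu·u = 87, Σu = 13, Σ1 = 5.
For Mᵀw: Σu·w = 10, Σw = -2.
Normal equations: [[87, 13]; [13, 5]]·[c₁, c₀]ᵀ = [10, -2]ᵀ.
Determinant 87·5 − 13² = 266.
c₁ = (10·5 − 13·(-2))/266 = 2/7; c₀ = (87·(-2) − 13·10)/266 = -8/7.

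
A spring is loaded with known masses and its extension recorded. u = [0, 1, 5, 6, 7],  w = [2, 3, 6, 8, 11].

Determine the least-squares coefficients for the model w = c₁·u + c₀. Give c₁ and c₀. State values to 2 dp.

c₁ = 1.13, c₀ = 1.69

The normal system XᵀX·[c₁, c₀]ᵀ = Xᵀw is [[111, 19]; [19, 5]]·[c₁, c₀]ᵀ = [158, 30]ᵀ.
Eliminating c₀: 5·(row 1) − 19·(row 2) gives 194·c₁ = 5·158 − 19·30 = 220, so c₁ = 110/97.
Then c₀ = (30 − 19·(110/97))/5 = 164/97.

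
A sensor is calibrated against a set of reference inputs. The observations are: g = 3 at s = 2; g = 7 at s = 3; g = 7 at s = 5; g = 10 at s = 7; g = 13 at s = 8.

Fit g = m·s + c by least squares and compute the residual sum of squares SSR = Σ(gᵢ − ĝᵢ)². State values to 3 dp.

SSR = 6.154

The normal system AᵀA·[m, c]ᵀ = Aᵀg is [[151, 25]; [25, 5]]·[m, c]ᵀ = [236, 40]ᵀ.
det = 151·5 − 25² = 130.
m = (236·5 − 25·40)/130 = 18/13; c = (151·40 − 25·236)/130 = 14/13.
Residuals: -11/13, 23/13, -1, -10/13, 11/13; SSR = 80/13.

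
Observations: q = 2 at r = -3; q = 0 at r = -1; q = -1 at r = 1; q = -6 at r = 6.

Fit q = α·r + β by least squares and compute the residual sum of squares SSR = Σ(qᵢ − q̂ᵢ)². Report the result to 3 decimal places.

SSR = 0.324

The normal equations are: 47·α + 3·β = -43;  3·α + 4·β = -5.
Determinant 47·4 − 3² = 179.
α = ((-43)·4 − 3·(-5))/179 = -157/179; β = (47·(-5) − 3·(-43))/179 = -106/179.
Residuals: -7/179, -51/179, 84/179, -26/179; SSR = 58/179.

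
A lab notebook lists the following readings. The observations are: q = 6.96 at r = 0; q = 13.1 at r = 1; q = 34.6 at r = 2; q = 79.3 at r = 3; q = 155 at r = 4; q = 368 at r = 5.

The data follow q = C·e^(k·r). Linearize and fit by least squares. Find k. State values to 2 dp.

With ln qᵢ as the transformed response and rᵢ as the regressor:
Sums: Σr = 15.0000, Σ(r)² = 55.0000, Σln q = 23.3814, Σr·ln q = 72.4941.
Normal system: [[55.0000, 15.0000]; [15.0000, 6]]·[k, ln C]ᵀ = [72.4941, 23.3814]ᵀ.
Δ = 55.0000·6 − (15.0000)² = 105.0000; k = (72.4941·6 − 15.0000·23.3814)/105.0000 = 0.80232, ln C = (55.0000·23.3814 − 15.0000·72.4941)/105.0000 = 1.89109.

k = 0.80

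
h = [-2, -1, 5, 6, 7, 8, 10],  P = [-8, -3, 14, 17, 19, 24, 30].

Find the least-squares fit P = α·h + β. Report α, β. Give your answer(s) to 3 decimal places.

Forming AᵀA = [[279, 33]; [33, 7]] and AᵀP = [816, 93]ᵀ gives AᵀA·[α, β]ᵀ = AᵀP.
Eliminating β: 7·(row 1) − 33·(row 2) gives 864·α = 7·816 − 33·93 = 2643, so α = 881/288.
Then β = (93 − 33·(881/288))/7 = -109/96.

α = 3.059, β = -1.135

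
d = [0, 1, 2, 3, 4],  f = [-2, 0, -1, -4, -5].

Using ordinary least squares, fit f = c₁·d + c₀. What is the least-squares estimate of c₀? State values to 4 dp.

With design matrix M, MᵀM = [[30, 10]; [10, 5]] and Mᵀf = [-34, -12]ᵀ.
Eliminating c₀: 5·(row 1) − 10·(row 2) gives 50·c₁ = 5·(-34) − 10·(-12) = -50, so c₁ = -1.
Then c₀ = ((-12) − 10·(-1))/5 = -2/5.

c₀ = -0.4000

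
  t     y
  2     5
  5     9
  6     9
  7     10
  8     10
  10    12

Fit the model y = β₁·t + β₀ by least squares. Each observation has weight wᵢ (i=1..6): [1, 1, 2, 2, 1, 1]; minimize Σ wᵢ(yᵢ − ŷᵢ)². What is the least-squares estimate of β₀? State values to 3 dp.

Normal-equation sums: Σwᵢ·t·t = 363, Σwᵢ·t = 51, Σwᵢ·1 = 8.
And Σwᵢ·t·y = 503, Σwᵢ·y = 74.
Normal equations: [[363, 51]; [51, 8]]·[β₁, β₀]ᵀ = [503, 74]ᵀ.
Δ = 363·8 − 51² = 303.
β₁ = (503·8 − 51·74)/303 = 250/303; β₀ = (363·74 − 51·503)/303 = 403/101.

β₀ = 3.990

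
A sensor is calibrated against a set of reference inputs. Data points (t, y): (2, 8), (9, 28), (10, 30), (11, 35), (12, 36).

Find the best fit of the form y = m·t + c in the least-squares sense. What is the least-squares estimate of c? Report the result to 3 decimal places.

c = 2.261

Entries of MᵀM: Σt·t = 450, Σt = 44, Σ1 = 5.
Moment sums: Σt·y = 1385, Σy = 137.
MᵀM·[m, c]ᵀ = Mᵀy becomes [[450, 44]; [44, 5]]·[m, c]ᵀ = [1385, 137]ᵀ.
Δ = 450·5 − 44² = 314.
m = (1385·5 − 44·137)/314 = 897/314; c = (450·137 − 44·1385)/314 = 355/157.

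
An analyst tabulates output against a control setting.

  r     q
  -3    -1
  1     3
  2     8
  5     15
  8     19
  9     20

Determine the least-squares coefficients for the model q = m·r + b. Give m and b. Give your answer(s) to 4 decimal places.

AᵀA·[m, b]ᵀ = Aᵀq reads: 184·m + 22·b = 429;  22·m + 6·b = 64.
(Σr·r = 184, Σr = 22, Σ1 = 6, Σr·q = 429, Σq = 64.)
Δ = 184·6 − 22² = 620.
m = (429·6 − 22·64)/620 = 583/310; b = (184·64 − 22·429)/620 = 1169/310.

m = 1.8806, b = 3.7710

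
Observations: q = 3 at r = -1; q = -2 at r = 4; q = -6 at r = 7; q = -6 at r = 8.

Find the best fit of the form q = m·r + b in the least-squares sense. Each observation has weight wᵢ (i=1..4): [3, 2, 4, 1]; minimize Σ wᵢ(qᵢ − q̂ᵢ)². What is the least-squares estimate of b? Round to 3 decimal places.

With design matrix A, AᵀWA = [[295, 41]; [41, 10]] and AᵀWq = [-241, -25]ᵀ.
Determinant 295·10 − 41² = 1269.
m = ((-241)·10 − 41·(-25))/1269 = -1385/1269; b = (295·(-25) − 41·(-241))/1269 = 2506/1269.

b = 1.975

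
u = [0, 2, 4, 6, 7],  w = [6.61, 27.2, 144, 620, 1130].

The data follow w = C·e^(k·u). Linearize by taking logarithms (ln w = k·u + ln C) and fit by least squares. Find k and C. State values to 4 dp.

Let Y = ln w. Fitting Y = k·u + ln C by least squares:
XᵀX = [[105.0000, 19.0000]; [19.0000, 5]], rhs = [114.2738, 23.6213]ᵀ  (here Σu = 19.0000, Σ(u)² = 105.0000, Σln w = 23.6213, Σu·ln w = 114.2738).
Δ = 105.0000·5 − (19.0000)² = 164.0000; k = (114.2738·5 − 19.0000·23.6213)/164.0000 = 0.74734, ln C = (105.0000·23.6213 − 19.0000·114.2738)/164.0000 = 1.88436, so C = exp(1.88436) = 6.58213.

k = 0.7473, C = 6.5821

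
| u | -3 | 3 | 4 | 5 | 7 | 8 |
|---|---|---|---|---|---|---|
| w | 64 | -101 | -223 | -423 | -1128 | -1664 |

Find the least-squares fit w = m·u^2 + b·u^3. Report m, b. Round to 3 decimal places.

Forming MᵀM = [[7540, 53724]; [53724, 400972]] and Mᵀw = [-176244, -1310474]ᵀ gives MᵀM·[m, b]ᵀ = Mᵀw.
Eliminating b: 400972·(row 1) − 53724·(row 2) gives 137060704·m = 400972·(-176244) − 53724·(-1310474) = -265003992, so m = -73449/37988.
Then b = ((-1310474) − 53724·(-73449/37988))/400972 = -114313/37988.

m = -1.933, b = -3.009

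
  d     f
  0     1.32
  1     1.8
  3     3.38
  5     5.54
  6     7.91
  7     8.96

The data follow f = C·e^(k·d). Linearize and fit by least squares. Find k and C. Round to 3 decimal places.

Let Y = ln f. Fitting Y = k·d + ln C by least squares:
Over the data: Σd = 22.0000, Σ(d)² = 120.0000, Σln f = 8.0562, Σd·ln f = 40.5595.
Normal system: [[120.0000, 22.0000]; [22.0000, 6]]·[k, ln C]ᵀ = [40.5595, 8.0562]ᵀ.
Solving (det = 236.0000): k = 0.28017, ln C = 0.31539, so C = exp(0.31539) = 1.37080.

k = 0.280, C = 1.371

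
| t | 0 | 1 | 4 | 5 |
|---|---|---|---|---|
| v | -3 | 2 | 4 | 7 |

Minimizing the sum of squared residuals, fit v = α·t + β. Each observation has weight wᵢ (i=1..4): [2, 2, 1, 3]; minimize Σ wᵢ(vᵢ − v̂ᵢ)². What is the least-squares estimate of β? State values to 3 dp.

Compute the Gram sums: Σwᵢ·t·t = 93, Σwᵢ·t = 21, Σwᵢ·1 = 8.
For MᵀWv: Σwᵢ·t·v = 125, Σwᵢ·v = 23.
MᵀWM·[α, β]ᵀ = MᵀWv becomes [[93, 21]; [21, 8]]·[α, β]ᵀ = [125, 23]ᵀ.
det = 93·8 − 21² = 303.
α = (125·8 − 21·23)/303 = 517/303; β = (93·23 − 21·125)/303 = -162/101.

β = -1.604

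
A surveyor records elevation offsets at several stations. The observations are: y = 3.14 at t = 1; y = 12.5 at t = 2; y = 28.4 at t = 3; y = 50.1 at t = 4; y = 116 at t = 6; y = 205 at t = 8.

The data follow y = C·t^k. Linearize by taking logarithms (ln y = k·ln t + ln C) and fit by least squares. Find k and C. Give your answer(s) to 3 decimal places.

k = 2.012, C = 3.117

Linearized form: ln y = k·ln t + ln C. From the 6 transformed points,
Σln t = 7.0493, Σ(ln t)² = 11.1437, Σln y = 21.0070, Σln t·ln y = 30.4392.
Normal system: [[11.1437, 7.0493]; [7.0493, 6]]·[k, ln C]ᵀ = [30.4392, 21.0070]ᵀ.
Δ = 11.1437·6 − (7.0493)² = 17.1702; k = (30.4392·6 − 7.0493·21.0070)/17.1702 = 2.01233, ln C = (11.1437·21.0070 − 7.0493·30.4392)/17.1702 = 1.13692, so C = exp(1.13692) = 3.11715.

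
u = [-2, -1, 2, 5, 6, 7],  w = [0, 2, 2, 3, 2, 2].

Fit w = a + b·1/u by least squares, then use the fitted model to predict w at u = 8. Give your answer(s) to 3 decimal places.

Sums needed: Σ1 = 6, Σ1/u = -103/210, Σ1/u·1/u = 70039/44100.
And Σw = 11, Σ1/u·w = 23/105.
XᵀX·[a, b]ᵀ = Xᵀw becomes [[6, -103/210]; [-103/210, 70039/44100]]·[a, b]ᵀ = [11, 23/105]ᵀ.
det = 6·(70039/44100) − (-103/210)² = 16385/1764.
a = (11·(70039/44100) − (-103/210)·(23/105))/(16385/1764) = 775167/409625; b = (6·(23/105) − (-103/210)·11)/(16385/1764) = 59178/81925.
At u = 8: ŵ = (775167/409625)·(1) + (59178/81925)·(1/8) = 3248613/1638500.

ŵ = 1.983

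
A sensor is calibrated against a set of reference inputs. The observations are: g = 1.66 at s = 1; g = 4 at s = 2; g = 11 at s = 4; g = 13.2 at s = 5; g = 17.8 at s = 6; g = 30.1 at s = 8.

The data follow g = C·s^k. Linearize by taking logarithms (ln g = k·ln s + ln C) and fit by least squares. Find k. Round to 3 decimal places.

k = 1.366

With ln gᵢ as the transformed response and ln sᵢ as the regressor:
XᵀX = [[12.5270, 7.5601]; [7.5601, 6]], rhs = [20.6761, 13.1549]ᵀ  (here Σln s = 7.5601, Σ(ln s)² = 12.5270, Σln g = 13.1549, Σln s·ln g = 20.6761).
Δ = 12.5270·6 − (7.5601)² = 18.0074; k = (20.6761·6 − 7.5601·13.1549)/18.0074 = 1.36635, ln C = (12.5270·13.1549 − 7.5601·20.6761)/18.0074 = 0.47088.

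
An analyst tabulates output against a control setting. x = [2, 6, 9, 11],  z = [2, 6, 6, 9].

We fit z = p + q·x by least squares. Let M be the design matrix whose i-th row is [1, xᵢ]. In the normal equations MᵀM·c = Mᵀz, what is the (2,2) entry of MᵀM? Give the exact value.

242

Row 2 ↔ basis x, column 2 ↔ basis x, so (MᵀM)_{2,2} = Σᵢ (x)·(x) = (2)·(2) + (6)·(6) + (9)·(9) + (11)·(11) = 242.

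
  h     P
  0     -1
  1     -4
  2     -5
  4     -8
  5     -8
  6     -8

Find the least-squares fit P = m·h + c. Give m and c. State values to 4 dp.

Sums needed: Σh·h = 82, Σh = 18, Σ1 = 6.
Moment sums: Σh·P = -134, ΣP = -34.
Determinant 82·6 − 18² = 168.
m = ((-134)·6 − 18·(-34))/168 = -8/7; c = (82·(-34) − 18·(-134))/168 = -47/21.

m = -1.1429, c = -2.2381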